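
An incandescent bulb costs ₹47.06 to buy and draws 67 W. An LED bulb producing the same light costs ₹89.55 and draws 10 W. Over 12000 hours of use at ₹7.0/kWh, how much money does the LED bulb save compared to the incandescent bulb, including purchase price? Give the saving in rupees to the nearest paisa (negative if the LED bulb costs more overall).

₹4745.51

incandescent bulb: ₹47.06 + (67/1000) kW × 12000 h × ₹7.0 = ₹47.06 + ₹5628 = ₹5675.06
LED bulb: ₹89.55 + (10/1000) kW × 12000 h × ₹7.0 = ₹89.55 + ₹840 = ₹929.55
Saving = ₹5675.06 − ₹929.55 = ₹4745.51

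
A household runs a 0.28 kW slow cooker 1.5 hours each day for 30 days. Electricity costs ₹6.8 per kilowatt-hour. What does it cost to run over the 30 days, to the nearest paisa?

Runtime = 1.5 h/day × 30 days = 45 h
Energy = 0.28 kW × 45 h = 12.6 kWh
Cost = 12.6 kWh × ₹6.8/kWh = ₹85.68

₹85.68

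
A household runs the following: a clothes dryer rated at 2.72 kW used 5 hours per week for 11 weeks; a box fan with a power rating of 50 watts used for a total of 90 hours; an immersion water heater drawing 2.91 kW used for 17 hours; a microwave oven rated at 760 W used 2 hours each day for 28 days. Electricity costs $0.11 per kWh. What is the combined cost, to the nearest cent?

$27.07

clothes dryer: Runtime = 5 h/week × 11 weeks = 55 h
clothes dryer: 2.72 kW × 55 h = 149.6 kWh
box fan: 0.05 kW × 90 h = 4.5 kWh
immersion water heater: 2.91 kW × 17 h = 49.47 kWh
microwave oven: Runtime = 2 h/day × 28 days = 56 h
microwave oven: 0.76 kW × 56 h = 42.56 kWh
Total energy = 246.13 kWh
Cost = 246.13 × $0.11 = $27.07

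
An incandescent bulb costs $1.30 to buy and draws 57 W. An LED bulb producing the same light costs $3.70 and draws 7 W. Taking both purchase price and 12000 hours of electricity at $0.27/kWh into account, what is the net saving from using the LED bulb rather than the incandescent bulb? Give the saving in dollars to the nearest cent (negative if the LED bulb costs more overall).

incandescent bulb: $1.30 + (57/1000) kW × 12000 h × $0.27 = $1.30 + $184.68 = $185.98
LED bulb: $3.70 + (7/1000) kW × 12000 h × $0.27 = $3.70 + $22.68 = $26.38
Saving = $185.98 − $26.38 = $159.6

$159.60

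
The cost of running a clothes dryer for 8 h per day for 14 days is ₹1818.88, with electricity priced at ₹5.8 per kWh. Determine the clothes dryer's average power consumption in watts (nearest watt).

Energy = ₹1818.88 ÷ ₹5.8/kWh = 313.6 kWh
Runtime = 8 h/day × 14 days = 112 h
Power = 313.6 kWh ÷ 112 h = 2.8 kW = 2800 W

2800 W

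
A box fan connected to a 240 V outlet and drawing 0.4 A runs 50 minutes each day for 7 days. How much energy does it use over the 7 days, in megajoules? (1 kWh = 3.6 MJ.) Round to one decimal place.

Power = 0.4 A × 240 V = 96 W = 0.096 kW
Runtime = 50 min × 7 = 350 min = 5.833333… h
Energy = 0.096 kW × 5.833333… h = 0.56 kWh
= 0.56 × 3.6 MJ = 2.0 MJ

2.0 MJ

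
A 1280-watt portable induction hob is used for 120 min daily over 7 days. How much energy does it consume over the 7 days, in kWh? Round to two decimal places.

Runtime = 120 min × 7 = 840 min = 14 h
Energy = 1.28 kW × 14 h = 17.92 kWh

17.92 kWh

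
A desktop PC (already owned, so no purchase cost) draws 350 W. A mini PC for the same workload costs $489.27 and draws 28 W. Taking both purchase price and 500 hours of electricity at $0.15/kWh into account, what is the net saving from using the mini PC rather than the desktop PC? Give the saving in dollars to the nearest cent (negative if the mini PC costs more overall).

desktop PC: $0.00 + (350/1000) kW × 500 h × $0.15 = $0.00 + $26.25 = $26.25
mini PC: $489.27 + (28/1000) kW × 500 h × $0.15 = $489.27 + $2.1 = $491.37
Saving = $26.25 − $491.37 = −$465.12

-$465.12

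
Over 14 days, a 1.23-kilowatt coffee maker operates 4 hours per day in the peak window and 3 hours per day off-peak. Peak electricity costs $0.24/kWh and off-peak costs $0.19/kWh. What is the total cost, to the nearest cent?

Peak energy = 1.23 kW × 4 h × 14 = 68.88 kWh
Off-peak energy = 1.23 kW × 3 h × 14 = 51.66 kWh
Cost = 68.88 × $0.24 + 51.66 × $0.19 = $16.5312 + $9.8154 = $26.35

$26.35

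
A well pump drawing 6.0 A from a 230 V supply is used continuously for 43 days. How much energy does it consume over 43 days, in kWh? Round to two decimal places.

Power = 6.0 A × 230 V = 1380 W = 1.38 kW
Runtime = 24 h × 43 = 1032 h
Energy = 1.38 kW × 1032 h = 1424.16 kWh

1424.16 kWh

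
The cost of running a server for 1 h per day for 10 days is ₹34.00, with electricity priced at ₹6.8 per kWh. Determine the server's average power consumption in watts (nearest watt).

500 W

Energy = ₹34.00 ÷ ₹6.8/kWh = 5 kWh
Runtime = 1 h/day × 10 days = 10 h
Power = 5 kWh ÷ 10 h = 0.5 kW = 500 W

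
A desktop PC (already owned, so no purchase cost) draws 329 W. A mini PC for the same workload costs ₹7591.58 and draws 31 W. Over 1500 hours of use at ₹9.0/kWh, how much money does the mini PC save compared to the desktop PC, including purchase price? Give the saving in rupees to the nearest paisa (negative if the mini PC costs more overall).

desktop PC: ₹0.00 + (329/1000) kW × 1500 h × ₹9.0 = ₹0.00 + ₹4441.5 = ₹4441.5
mini PC: ₹7591.58 + (31/1000) kW × 1500 h × ₹9.0 = ₹7591.58 + ₹418.5 = ₹8010.08
Saving = ₹4441.5 − ₹8010.08 = −₹3568.58

-₹3568.58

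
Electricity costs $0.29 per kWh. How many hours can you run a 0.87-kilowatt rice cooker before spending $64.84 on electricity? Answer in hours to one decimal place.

257.0 h

Energy available = $64.84 ÷ $0.29/kWh = 223.5862 kWh
Hours = 223.5862 kWh ÷ 0.87 kW = 257.0 h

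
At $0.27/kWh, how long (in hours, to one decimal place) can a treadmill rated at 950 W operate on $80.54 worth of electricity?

314.0 h

Energy available = $80.54 ÷ $0.27/kWh = 298.2963 kWh
Hours = 298.2963 kWh ÷ 0.95 kW = 314.0 h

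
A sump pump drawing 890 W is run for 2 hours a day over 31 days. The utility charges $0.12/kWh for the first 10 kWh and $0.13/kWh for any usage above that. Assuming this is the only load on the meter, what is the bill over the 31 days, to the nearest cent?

$7.07

Runtime = 2 h/day × 31 days = 62 h
Energy = 0.89 kW × 62 h = 55.18 kWh
Tier 1 (0–10 kWh): 10 × $0.12 = $1.2
Above 10 kWh: 45.18 × $0.13 = $5.8734
Bill = $7.07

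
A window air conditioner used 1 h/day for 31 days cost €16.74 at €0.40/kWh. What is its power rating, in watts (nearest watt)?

1350 W

Energy = €16.74 ÷ €0.40/kWh = 41.85 kWh
Runtime = 1 h/day × 31 days = 31 h
Power = 41.85 kWh ÷ 31 h = 1.35 kW = 1350 W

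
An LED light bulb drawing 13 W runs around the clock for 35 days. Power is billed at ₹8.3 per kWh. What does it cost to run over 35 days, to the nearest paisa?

₹90.64

Runtime = 24 h × 35 = 840 h
Energy = 0.013 kW × 840 h = 10.92 kWh
Cost = 10.92 kWh × ₹8.3/kWh = ₹90.64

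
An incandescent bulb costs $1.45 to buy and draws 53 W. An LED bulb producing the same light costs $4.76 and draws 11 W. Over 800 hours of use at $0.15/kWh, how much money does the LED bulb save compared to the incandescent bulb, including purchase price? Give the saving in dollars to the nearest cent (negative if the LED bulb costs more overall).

$1.73

incandescent bulb: $1.45 + (53/1000) kW × 800 h × $0.15 = $1.45 + $6.36 = $7.81
LED bulb: $4.76 + (11/1000) kW × 800 h × $0.15 = $4.76 + $1.32 = $6.08
Saving = $7.81 − $6.08 = $1.73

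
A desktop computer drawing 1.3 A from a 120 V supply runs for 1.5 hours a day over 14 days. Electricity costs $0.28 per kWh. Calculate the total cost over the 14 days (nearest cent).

Power = 1.3 A × 120 V = 156 W = 0.156 kW
Runtime = 1.5 h/day × 14 days = 21 h
Energy = 0.156 kW × 21 h = 3.276 kWh
Cost = 3.276 kWh × $0.28/kWh = $0.92

$0.92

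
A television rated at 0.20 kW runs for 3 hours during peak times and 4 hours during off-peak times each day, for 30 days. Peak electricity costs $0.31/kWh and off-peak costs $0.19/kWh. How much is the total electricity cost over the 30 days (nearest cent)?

Peak energy = 0.2 kW × 3 h × 30 = 18 kWh
Off-peak energy = 0.2 kW × 4 h × 30 = 24 kWh
Cost = 18 × $0.31 + 24 × $0.19 = $5.58 + $4.56 = $10.14

$10.14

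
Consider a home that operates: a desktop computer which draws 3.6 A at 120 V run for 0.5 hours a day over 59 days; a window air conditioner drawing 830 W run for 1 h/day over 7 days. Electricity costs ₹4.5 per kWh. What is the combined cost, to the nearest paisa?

desktop computer: Power = 3.6 A × 120 V = 432 W = 0.432 kW
desktop computer: Runtime = 0.5 h/day × 59 days = 29.5 h
desktop computer: 0.432 kW × 29.5 h = 12.744 kWh
window air conditioner: Runtime = 1 h/day × 7 days = 7 h
window air conditioner: 0.83 kW × 7 h = 5.81 kWh
Total energy = 18.554 kWh
Cost = 18.554 × ₹4.5 = ₹83.49

₹83.49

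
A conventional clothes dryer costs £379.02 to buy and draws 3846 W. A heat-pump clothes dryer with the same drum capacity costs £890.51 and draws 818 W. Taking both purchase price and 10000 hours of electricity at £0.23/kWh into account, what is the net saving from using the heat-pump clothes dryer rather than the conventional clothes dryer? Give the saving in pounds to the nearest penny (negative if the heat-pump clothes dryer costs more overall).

conventional clothes dryer: £379.02 + (3846/1000) kW × 10000 h × £0.23 = £379.02 + £8845.8 = £9224.82
heat-pump clothes dryer: £890.51 + (818/1000) kW × 10000 h × £0.23 = £890.51 + £1881.4 = £2771.91
Saving = £9224.82 − £2771.91 = £6452.91

£6452.91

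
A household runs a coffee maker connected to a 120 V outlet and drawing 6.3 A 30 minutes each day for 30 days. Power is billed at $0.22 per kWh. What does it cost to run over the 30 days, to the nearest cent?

$2.49

Power = 6.3 A × 120 V = 756 W = 0.756 kW
Runtime = 30 min × 30 = 900 min = 15 h
Energy = 0.756 kW × 15 h = 11.34 kWh
Cost = 11.34 kWh × $0.22/kWh = $2.49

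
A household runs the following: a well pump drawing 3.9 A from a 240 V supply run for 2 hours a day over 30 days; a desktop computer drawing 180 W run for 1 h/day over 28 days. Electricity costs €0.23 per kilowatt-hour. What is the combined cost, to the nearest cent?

€14.08

well pump: Power = 3.9 A × 240 V = 936 W = 0.936 kW
well pump: Runtime = 2 h/day × 30 days = 60 h
well pump: 0.936 kW × 60 h = 56.16 kWh
desktop computer: Runtime = 1 h/day × 28 days = 28 h
desktop computer: 0.18 kW × 28 h = 5.04 kWh
Total energy = 61.2 kWh
Cost = 61.2 × €0.23 = €14.08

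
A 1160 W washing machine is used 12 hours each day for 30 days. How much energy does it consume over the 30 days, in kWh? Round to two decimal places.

Runtime = 12 h/day × 30 days = 360 h
Energy = 1.16 kW × 360 h = 417.6 kWh

417.60 kWh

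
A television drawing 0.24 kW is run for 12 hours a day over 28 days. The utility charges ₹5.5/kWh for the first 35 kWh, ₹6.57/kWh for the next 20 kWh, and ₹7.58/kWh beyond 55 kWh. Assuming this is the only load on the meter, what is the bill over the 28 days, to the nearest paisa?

₹518.25

Runtime = 12 h/day × 28 days = 336 h
Energy = 0.24 kW × 336 h = 80.64 kWh
Tier 1 (0–35 kWh): 35 × ₹5.5 = ₹192.5
Tier 2 (35–55 kWh): 20 × ₹6.57 = ₹131.4
Above 55 kWh: 25.64 × ₹7.58 = ₹194.3512
Bill = ₹518.25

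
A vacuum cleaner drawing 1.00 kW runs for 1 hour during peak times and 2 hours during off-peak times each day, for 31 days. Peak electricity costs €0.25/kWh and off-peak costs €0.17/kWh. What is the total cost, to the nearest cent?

€18.29

Peak energy = 1 kW × 1 h × 31 = 31 kWh
Off-peak energy = 1 kW × 2 h × 31 = 62 kWh
Cost = 31 × €0.25 + 62 × €0.17 = €7.75 + €10.54 = €18.29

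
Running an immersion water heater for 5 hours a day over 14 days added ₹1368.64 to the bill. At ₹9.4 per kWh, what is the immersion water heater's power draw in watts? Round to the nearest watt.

Energy = ₹1368.64 ÷ ₹9.4/kWh = 145.6 kWh
Runtime = 5 h/day × 14 days = 70 h
Power = 145.6 kWh ÷ 70 h = 2.08 kW = 2080 W

2080 W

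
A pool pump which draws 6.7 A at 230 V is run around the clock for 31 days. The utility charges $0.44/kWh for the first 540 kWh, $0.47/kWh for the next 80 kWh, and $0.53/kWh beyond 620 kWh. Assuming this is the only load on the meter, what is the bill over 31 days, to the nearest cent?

Power = 6.7 A × 230 V = 1541 W = 1.541 kW
Runtime = 24 h × 31 = 744 h
Energy = 1.541 kW × 744 h = 1146.504 kWh
Tier 1 (0–540 kWh): 540 × $0.44 = $237.6
Tier 2 (540–620 kWh): 80 × $0.47 = $37.6
Above 620 kWh: 526.504 × $0.53 = $279.04712
Bill = $554.25

$554.25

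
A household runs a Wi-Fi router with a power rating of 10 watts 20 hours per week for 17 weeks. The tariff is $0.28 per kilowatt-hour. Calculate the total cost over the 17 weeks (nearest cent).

$0.95

Runtime = 20 h/week × 17 weeks = 340 h
Energy = 0.01 kW × 340 h = 3.4 kWh
Cost = 3.4 kWh × $0.28/kWh = $0.95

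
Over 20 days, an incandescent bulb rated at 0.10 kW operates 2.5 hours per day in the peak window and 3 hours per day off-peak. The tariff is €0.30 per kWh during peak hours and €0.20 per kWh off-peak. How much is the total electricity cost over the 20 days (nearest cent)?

€2.70

Peak energy = 0.1 kW × 2.5 h × 20 = 5 kWh
Off-peak energy = 0.1 kW × 3 h × 20 = 6 kWh
Cost = 5 × €0.30 + 6 × €0.20 = €1.5 + €1.2 = €2.70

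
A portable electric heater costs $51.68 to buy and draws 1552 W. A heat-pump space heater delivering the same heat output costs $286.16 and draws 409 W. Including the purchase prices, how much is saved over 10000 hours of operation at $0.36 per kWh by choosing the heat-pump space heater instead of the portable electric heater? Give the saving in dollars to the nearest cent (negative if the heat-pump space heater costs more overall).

$3880.32

portable electric heater: $51.68 + (1552/1000) kW × 10000 h × $0.36 = $51.68 + $5587.2 = $5638.88
heat-pump space heater: $286.16 + (409/1000) kW × 10000 h × $0.36 = $286.16 + $1472.4 = $1758.56
Saving = $5638.88 − $1758.56 = $3880.32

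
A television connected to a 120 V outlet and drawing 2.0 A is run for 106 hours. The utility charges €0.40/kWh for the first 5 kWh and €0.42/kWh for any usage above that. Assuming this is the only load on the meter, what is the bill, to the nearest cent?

€10.58

Power = 2.0 A × 120 V = 240 W = 0.24 kW
Energy = 0.24 kW × 106 h = 25.44 kWh
Tier 1 (0–5 kWh): 5 × €0.40 = €2
Above 5 kWh: 20.44 × €0.42 = €8.5848
Bill = €10.58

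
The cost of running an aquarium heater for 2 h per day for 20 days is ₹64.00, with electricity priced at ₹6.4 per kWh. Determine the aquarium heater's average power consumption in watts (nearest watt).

Energy = ₹64.00 ÷ ₹6.4/kWh = 10 kWh
Runtime = 2 h/day × 20 days = 40 h
Power = 10 kWh ÷ 40 h = 0.25 kW = 250 W

250 W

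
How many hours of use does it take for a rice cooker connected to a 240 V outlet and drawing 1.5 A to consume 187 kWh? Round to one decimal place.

519.4 h

Power = 1.5 A × 240 V = 360 W = 0.36 kW
Hours = 187 kWh ÷ 0.36 kW = 519.4 h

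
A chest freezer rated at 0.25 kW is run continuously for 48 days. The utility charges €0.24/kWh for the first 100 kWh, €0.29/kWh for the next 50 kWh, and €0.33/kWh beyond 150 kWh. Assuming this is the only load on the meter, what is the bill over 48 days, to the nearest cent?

€84.04

Runtime = 24 h × 48 = 1152 h
Energy = 0.25 kW × 1152 h = 288 kWh
Tier 1 (0–100 kWh): 100 × €0.24 = €24
Tier 2 (100–150 kWh): 50 × €0.29 = €14.5
Above 150 kWh: 138 × €0.33 = €45.54
Bill = €84.04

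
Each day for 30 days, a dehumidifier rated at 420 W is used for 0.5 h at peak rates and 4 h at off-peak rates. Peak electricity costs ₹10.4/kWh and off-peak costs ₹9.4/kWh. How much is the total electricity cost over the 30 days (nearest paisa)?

₹539.28

Peak energy = 0.42 kW × 0.5 h × 30 = 6.3 kWh
Off-peak energy = 0.42 kW × 4 h × 30 = 50.4 kWh
Cost = 6.3 × ₹10.4 + 50.4 × ₹9.4 = ₹65.52 + ₹473.76 = ₹539.28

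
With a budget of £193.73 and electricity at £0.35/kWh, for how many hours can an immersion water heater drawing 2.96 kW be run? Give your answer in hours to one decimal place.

187.0 h

Energy available = £193.73 ÷ £0.35/kWh = 553.5143 kWh
Hours = 553.5143 kWh ÷ 2.96 kW = 187.0 h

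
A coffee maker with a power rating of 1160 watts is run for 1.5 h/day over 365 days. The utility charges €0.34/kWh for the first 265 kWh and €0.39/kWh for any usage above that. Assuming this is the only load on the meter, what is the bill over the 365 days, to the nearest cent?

Runtime = 1.5 h/day × 365 days = 547.5 h
Energy = 1.16 kW × 547.5 h = 635.1 kWh
Tier 1 (0–265 kWh): 265 × €0.34 = €90.1
Above 265 kWh: 370.1 × €0.39 = €144.339
Bill = €234.44

€234.44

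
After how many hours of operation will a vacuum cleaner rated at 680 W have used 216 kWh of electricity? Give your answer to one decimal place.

317.6 h

Hours = 216 kWh ÷ 0.68 kW = 317.6 h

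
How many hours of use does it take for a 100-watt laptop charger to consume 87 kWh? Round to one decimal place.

870.0 h

Hours = 87 kWh ÷ 0.1 kW = 870.0 h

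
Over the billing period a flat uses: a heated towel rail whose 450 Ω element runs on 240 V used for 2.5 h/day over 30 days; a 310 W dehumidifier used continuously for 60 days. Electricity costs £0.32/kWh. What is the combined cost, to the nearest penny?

heated towel rail: Power = V²/R = 240²/450 = 128 W = 0.128 kW
heated towel rail: Runtime = 2.5 h/day × 30 days = 75 h
heated towel rail: 0.128 kW × 75 h = 9.6 kWh
dehumidifier: Runtime = 24 h × 60 = 1440 h
dehumidifier: 0.31 kW × 1440 h = 446.4 kWh
Total energy = 456 kWh
Cost = 456 × £0.32 = £145.92

£145.92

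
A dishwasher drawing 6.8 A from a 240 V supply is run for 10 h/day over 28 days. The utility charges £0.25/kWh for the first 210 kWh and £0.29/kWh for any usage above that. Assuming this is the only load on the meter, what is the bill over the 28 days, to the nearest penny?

£124.12

Power = 6.8 A × 240 V = 1632 W = 1.632 kW
Runtime = 10 h/day × 28 days = 280 h
Energy = 1.632 kW × 280 h = 456.96 kWh
Tier 1 (0–210 kWh): 210 × £0.25 = £52.5
Above 210 kWh: 246.96 × £0.29 = £71.6184
Bill = £124.12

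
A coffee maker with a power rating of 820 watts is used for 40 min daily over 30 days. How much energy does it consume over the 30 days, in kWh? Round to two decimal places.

Runtime = 40 min × 30 = 1200 min = 20 h
Energy = 0.82 kW × 20 h = 16.4 kWh

16.40 kWh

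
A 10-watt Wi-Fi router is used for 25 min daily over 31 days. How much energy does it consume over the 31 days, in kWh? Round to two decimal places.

0.13 kWh

Runtime = 25 min × 31 = 775 min = 12.916666… h
Energy = 0.01 kW × 12.916666… h = 0.129166… kWh ≈ 0.13 kWh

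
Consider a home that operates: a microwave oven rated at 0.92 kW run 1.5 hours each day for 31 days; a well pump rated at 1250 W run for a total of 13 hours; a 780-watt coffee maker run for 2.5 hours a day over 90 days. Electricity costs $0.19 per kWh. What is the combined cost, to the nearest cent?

$44.56

microwave oven: Runtime = 1.5 h/day × 31 days = 46.5 h
microwave oven: 0.92 kW × 46.5 h = 42.78 kWh
well pump: 1.25 kW × 13 h = 16.25 kWh
coffee maker: Runtime = 2.5 h/day × 90 days = 225 h
coffee maker: 0.78 kW × 225 h = 175.5 kWh
Total energy = 234.53 kWh
Cost = 234.53 × $0.19 = $44.56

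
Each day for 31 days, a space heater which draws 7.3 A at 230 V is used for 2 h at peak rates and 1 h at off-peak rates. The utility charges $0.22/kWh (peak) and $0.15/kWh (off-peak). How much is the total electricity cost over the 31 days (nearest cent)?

$30.71

Power = 7.3 A × 230 V = 1679 W = 1.679 kW
Peak energy = 1.679 kW × 2 h × 31 = 104.098 kWh
Off-peak energy = 1.679 kW × 1 h × 31 = 52.049 kWh
Cost = 104.098 × $0.22 + 52.049 × $0.15 = $22.90156 + $7.80735 = $30.71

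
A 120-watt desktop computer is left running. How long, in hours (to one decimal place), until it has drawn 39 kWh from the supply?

325.0 h

Hours = 39 kWh ÷ 0.12 kW = 325.0 h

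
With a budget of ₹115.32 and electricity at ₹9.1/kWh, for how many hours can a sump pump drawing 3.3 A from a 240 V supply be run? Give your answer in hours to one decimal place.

16.0 h

Power = 3.3 A × 240 V = 792 W = 0.792 kW
Energy available = ₹115.32 ÷ ₹9.1/kWh = 12.6725 kWh
Hours = 12.6725 kWh ÷ 0.792 kW = 16.0 h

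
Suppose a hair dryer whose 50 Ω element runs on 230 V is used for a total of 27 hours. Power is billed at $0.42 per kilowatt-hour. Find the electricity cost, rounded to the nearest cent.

$12.00

Power = V²/R = 230²/50 = 1058 W = 1.058 kW
Energy = 1.058 kW × 27 h = 28.566 kWh
Cost = 28.566 kWh × $0.42/kWh = $12.00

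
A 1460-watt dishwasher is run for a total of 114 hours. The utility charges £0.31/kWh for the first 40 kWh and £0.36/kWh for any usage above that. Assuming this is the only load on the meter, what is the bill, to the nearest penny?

£57.92

Energy = 1.46 kW × 114 h = 166.44 kWh
Tier 1 (0–40 kWh): 40 × £0.31 = £12.4
Above 40 kWh: 126.44 × £0.36 = £45.5184
Bill = £57.92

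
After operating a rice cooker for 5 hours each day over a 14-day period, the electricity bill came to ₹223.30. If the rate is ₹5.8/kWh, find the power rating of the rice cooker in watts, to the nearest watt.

Energy = ₹223.30 ÷ ₹5.8/kWh = 38.5 kWh
Runtime = 5 h/day × 14 days = 70 h
Power = 38.5 kWh ÷ 70 h = 0.55 kW = 550 W

550 W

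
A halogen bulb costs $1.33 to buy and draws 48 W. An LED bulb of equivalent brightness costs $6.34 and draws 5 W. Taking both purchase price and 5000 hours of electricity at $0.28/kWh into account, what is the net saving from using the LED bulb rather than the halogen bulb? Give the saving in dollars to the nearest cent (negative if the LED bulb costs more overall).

$55.19

halogen bulb: $1.33 + (48/1000) kW × 5000 h × $0.28 = $1.33 + $67.2 = $68.53
LED bulb: $6.34 + (5/1000) kW × 5000 h × $0.28 = $6.34 + $7 = $13.34
Saving = $68.53 − $13.34 = $55.19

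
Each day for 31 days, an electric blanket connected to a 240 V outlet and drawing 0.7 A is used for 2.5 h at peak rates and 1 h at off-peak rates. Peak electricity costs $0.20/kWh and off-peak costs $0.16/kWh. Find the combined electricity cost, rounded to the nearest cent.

$3.44

Power = 0.7 A × 240 V = 168 W = 0.168 kW
Peak energy = 0.168 kW × 2.5 h × 31 = 13.02 kWh
Off-peak energy = 0.168 kW × 1 h × 31 = 5.208 kWh
Cost = 13.02 × $0.20 + 5.208 × $0.16 = $2.604 + $0.83328 = $3.44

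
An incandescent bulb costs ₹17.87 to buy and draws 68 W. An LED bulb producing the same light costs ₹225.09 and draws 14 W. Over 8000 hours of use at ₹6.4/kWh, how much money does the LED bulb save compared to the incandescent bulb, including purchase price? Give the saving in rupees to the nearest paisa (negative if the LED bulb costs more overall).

incandescent bulb: ₹17.87 + (68/1000) kW × 8000 h × ₹6.4 = ₹17.87 + ₹3481.6 = ₹3499.47
LED bulb: ₹225.09 + (14/1000) kW × 8000 h × ₹6.4 = ₹225.09 + ₹716.8 = ₹941.89
Saving = ₹3499.47 − ₹941.89 = ₹2557.58

₹2557.58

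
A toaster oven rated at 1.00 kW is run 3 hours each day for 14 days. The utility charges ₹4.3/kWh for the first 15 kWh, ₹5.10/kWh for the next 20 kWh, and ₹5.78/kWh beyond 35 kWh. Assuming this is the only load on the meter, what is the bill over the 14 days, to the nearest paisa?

Runtime = 3 h/day × 14 days = 42 h
Energy = 1 kW × 42 h = 42 kWh
Tier 1 (0–15 kWh): 15 × ₹4.3 = ₹64.5
Tier 2 (15–35 kWh): 20 × ₹5.10 = ₹102
Above 35 kWh: 7 × ₹5.78 = ₹40.46
Bill = ₹206.96

₹206.96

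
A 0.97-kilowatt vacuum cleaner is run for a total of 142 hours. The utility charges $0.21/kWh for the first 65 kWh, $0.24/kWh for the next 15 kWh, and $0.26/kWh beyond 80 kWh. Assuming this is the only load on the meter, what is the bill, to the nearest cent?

$32.26

Energy = 0.97 kW × 142 h = 137.74 kWh
Tier 1 (0–65 kWh): 65 × $0.21 = $13.65
Tier 2 (65–80 kWh): 15 × $0.24 = $3.6
Above 80 kWh: 57.74 × $0.26 = $15.0124
Bill = $32.26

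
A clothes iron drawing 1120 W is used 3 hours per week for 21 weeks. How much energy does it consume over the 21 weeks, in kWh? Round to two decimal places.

70.56 kWh

Runtime = 3 h/week × 21 weeks = 63 h
Energy = 1.12 kW × 63 h = 70.56 kWh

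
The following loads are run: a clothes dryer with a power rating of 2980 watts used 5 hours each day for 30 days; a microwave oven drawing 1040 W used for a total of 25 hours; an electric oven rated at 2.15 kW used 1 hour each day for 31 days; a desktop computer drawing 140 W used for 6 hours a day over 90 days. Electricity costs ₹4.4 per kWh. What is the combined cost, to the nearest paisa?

clothes dryer: Runtime = 5 h/day × 30 days = 150 h
clothes dryer: 2.98 kW × 150 h = 447 kWh
microwave oven: 1.04 kW × 25 h = 26 kWh
electric oven: Runtime = 1 h/day × 31 days = 31 h
electric oven: 2.15 kW × 31 h = 66.65 kWh
desktop computer: Runtime = 6 h/day × 90 days = 540 h
desktop computer: 0.14 kW × 540 h = 75.6 kWh
Total energy = 615.25 kWh
Cost = 615.25 × ₹4.4 = ₹2707.10

₹2707.10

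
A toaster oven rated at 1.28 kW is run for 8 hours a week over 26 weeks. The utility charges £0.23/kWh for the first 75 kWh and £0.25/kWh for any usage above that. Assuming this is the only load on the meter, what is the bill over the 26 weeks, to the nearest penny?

£65.06

Runtime = 8 h/week × 26 weeks = 208 h
Energy = 1.28 kW × 208 h = 266.24 kWh
Tier 1 (0–75 kWh): 75 × £0.23 = £17.25
Above 75 kWh: 191.24 × £0.25 = £47.81
Bill = £65.06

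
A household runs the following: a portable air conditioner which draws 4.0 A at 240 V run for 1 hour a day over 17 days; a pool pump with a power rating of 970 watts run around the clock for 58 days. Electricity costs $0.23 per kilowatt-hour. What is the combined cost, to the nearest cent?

portable air conditioner: Power = 4.0 A × 240 V = 960 W = 0.96 kW
portable air conditioner: Runtime = 1 h/day × 17 days = 17 h
portable air conditioner: 0.96 kW × 17 h = 16.32 kWh
pool pump: Runtime = 24 h × 58 = 1392 h
pool pump: 0.97 kW × 1392 h = 1350.24 kWh
Total energy = 1366.56 kWh
Cost = 1366.56 × $0.23 = $314.31

$314.31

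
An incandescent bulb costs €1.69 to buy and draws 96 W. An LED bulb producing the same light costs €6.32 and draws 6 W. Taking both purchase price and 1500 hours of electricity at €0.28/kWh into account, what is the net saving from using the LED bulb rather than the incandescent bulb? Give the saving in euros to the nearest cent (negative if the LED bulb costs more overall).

€33.17

incandescent bulb: €1.69 + (96/1000) kW × 1500 h × €0.28 = €1.69 + €40.32 = €42.01
LED bulb: €6.32 + (6/1000) kW × 1500 h × €0.28 = €6.32 + €2.52 = €8.84
Saving = €42.01 − €8.84 = €33.17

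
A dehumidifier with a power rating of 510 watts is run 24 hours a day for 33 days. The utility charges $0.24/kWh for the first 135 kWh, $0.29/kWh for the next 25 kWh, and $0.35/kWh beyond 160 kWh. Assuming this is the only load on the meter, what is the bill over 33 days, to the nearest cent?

Runtime = 24 h × 33 = 792 h
Energy = 0.51 kW × 792 h = 403.92 kWh
Tier 1 (0–135 kWh): 135 × $0.24 = $32.4
Tier 2 (135–160 kWh): 25 × $0.29 = $7.25
Above 160 kWh: 243.92 × $0.35 = $85.372
Bill = $125.02

$125.02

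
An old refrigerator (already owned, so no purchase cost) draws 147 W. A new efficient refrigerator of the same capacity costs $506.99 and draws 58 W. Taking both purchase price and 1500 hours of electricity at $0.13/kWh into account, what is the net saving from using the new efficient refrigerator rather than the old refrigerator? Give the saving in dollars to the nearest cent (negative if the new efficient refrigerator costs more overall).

-$489.64

old refrigerator: $0.00 + (147/1000) kW × 1500 h × $0.13 = $0.00 + $28.665 = $28.665
new efficient refrigerator: $506.99 + (58/1000) kW × 1500 h × $0.13 = $506.99 + $11.31 = $518.3
Saving = $28.665 − $518.3 = −$489.635 → -$489.64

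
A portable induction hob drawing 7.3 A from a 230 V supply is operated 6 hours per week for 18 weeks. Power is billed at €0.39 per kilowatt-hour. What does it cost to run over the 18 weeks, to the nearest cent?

€70.72

Power = 7.3 A × 230 V = 1679 W = 1.679 kW
Runtime = 6 h/week × 18 weeks = 108 h
Energy = 1.679 kW × 108 h = 181.332 kWh
Cost = 181.332 kWh × €0.39/kWh = €70.72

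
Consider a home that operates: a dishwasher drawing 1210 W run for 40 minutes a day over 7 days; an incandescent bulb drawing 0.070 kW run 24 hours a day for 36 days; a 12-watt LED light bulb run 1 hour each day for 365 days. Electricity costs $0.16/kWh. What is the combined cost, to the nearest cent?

$11.28

dishwasher: Runtime = 40 min × 7 = 280 min = 4.666666… h
dishwasher: 1.21 kW × 4.666666… h = 5.646666… kWh
incandescent bulb: Runtime = 24 h × 36 = 864 h
incandescent bulb: 0.07 kW × 864 h = 60.48 kWh
LED light bulb: Runtime = 1 h/day × 365 days = 365 h
LED light bulb: 0.012 kW × 365 h = 4.38 kWh
Total energy = 70.506666… kWh
Cost = 70.506666… × $0.16 = $11.28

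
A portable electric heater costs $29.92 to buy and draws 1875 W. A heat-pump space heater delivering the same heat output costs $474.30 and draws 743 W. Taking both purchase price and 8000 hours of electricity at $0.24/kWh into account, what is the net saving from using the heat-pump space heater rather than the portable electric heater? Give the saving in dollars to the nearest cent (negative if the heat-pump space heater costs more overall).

portable electric heater: $29.92 + (1875/1000) kW × 8000 h × $0.24 = $29.92 + $3600 = $3629.92
heat-pump space heater: $474.30 + (743/1000) kW × 8000 h × $0.24 = $474.30 + $1426.56 = $1900.86
Saving = $3629.92 − $1900.86 = $1729.06

$1729.06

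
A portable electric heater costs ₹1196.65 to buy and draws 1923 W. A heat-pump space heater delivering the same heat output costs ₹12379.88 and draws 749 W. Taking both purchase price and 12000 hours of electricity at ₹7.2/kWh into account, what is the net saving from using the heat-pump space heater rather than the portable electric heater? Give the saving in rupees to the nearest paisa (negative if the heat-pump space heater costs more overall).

₹90250.37

portable electric heater: ₹1196.65 + (1923/1000) kW × 12000 h × ₹7.2 = ₹1196.65 + ₹166147.2 = ₹167343.85
heat-pump space heater: ₹12379.88 + (749/1000) kW × 12000 h × ₹7.2 = ₹12379.88 + ₹64713.6 = ₹77093.48
Saving = ₹167343.85 − ₹77093.48 = ₹90250.37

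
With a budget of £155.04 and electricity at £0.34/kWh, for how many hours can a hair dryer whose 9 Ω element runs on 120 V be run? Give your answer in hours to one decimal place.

Power = V²/R = 120²/9 = 1600 W = 1.6 kW
Energy available = £155.04 ÷ £0.34/kWh = 456 kWh
Hours = 456 kWh ÷ 1.6 kW = 285.0 h

285.0 h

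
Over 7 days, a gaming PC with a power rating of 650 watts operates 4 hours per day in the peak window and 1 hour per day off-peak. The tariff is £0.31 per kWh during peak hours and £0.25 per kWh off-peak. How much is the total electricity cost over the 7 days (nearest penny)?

£6.78

Peak energy = 0.65 kW × 4 h × 7 = 18.2 kWh
Off-peak energy = 0.65 kW × 1 h × 7 = 4.55 kWh
Cost = 18.2 × £0.31 + 4.55 × £0.25 = £5.642 + £1.1375 = £6.78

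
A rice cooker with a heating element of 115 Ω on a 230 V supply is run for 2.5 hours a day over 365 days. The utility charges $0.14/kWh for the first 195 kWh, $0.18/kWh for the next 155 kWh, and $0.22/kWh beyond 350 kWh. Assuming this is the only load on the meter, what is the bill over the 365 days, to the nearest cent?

Power = V²/R = 230²/115 = 460 W = 0.46 kW
Runtime = 2.5 h/day × 365 days = 912.5 h
Energy = 0.46 kW × 912.5 h = 419.75 kWh
Tier 1 (0–195 kWh): 195 × $0.14 = $27.3
Tier 2 (195–350 kWh): 155 × $0.18 = $27.9
Above 350 kWh: 69.75 × $0.22 = $15.345
Bill = $70.55

$70.55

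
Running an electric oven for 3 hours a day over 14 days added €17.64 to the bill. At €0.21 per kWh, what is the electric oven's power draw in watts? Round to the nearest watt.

Energy = €17.64 ÷ €0.21/kWh = 84 kWh
Runtime = 3 h/day × 14 days = 42 h
Power = 84 kWh ÷ 42 h = 2 kW = 2000 W

2000 W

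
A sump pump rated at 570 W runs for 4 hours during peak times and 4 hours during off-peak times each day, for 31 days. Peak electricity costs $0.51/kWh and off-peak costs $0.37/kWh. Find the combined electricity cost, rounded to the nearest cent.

$62.20

Peak energy = 0.57 kW × 4 h × 31 = 70.68 kWh
Off-peak energy = 0.57 kW × 4 h × 31 = 70.68 kWh
Cost = 70.68 × $0.51 + 70.68 × $0.37 = $36.0468 + $26.1516 = $62.20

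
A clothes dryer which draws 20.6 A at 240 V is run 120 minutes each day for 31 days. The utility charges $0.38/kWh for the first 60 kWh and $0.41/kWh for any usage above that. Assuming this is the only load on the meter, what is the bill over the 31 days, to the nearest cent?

$123.88

Power = 20.6 A × 240 V = 4944 W = 4.944 kW
Runtime = 120 min × 31 = 3720 min = 62 h
Energy = 4.944 kW × 62 h = 306.528 kWh
Tier 1 (0–60 kWh): 60 × $0.38 = $22.8
Above 60 kWh: 246.528 × $0.41 = $101.07648
Bill = $123.88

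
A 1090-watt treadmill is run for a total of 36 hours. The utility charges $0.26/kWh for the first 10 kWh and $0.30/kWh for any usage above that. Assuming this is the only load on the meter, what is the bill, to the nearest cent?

$11.37

Energy = 1.09 kW × 36 h = 39.24 kWh
Tier 1 (0–10 kWh): 10 × $0.26 = $2.6
Above 10 kWh: 29.24 × $0.30 = $8.772
Bill = $11.37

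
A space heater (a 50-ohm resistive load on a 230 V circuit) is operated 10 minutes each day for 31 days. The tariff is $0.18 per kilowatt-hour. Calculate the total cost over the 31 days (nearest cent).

$0.98

Power = V²/R = 230²/50 = 1058 W = 1.058 kW
Runtime = 10 min × 31 = 310 min = 5.166666… h
Energy = 1.058 kW × 5.166666… h = 5.466333… kWh
Cost = 5.466333… kWh × $0.18/kWh = $0.98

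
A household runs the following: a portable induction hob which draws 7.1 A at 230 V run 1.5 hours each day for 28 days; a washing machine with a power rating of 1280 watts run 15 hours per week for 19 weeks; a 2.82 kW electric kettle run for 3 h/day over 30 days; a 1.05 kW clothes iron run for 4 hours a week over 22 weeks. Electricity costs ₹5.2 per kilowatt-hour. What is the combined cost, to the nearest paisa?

₹4053.85

portable induction hob: Power = 7.1 A × 230 V = 1633 W = 1.633 kW
portable induction hob: Runtime = 1.5 h/day × 28 days = 42 h
portable induction hob: 1.633 kW × 42 h = 68.586 kWh
washing machine: Runtime = 15 h/week × 19 weeks = 285 h
washing machine: 1.28 kW × 285 h = 364.8 kWh
electric kettle: Runtime = 3 h/day × 30 days = 90 h
electric kettle: 2.82 kW × 90 h = 253.8 kWh
clothes iron: Runtime = 4 h/week × 22 weeks = 88 h
clothes iron: 1.05 kW × 88 h = 92.4 kWh
Total energy = 779.586 kWh
Cost = 779.586 × ₹5.2 = ₹4053.85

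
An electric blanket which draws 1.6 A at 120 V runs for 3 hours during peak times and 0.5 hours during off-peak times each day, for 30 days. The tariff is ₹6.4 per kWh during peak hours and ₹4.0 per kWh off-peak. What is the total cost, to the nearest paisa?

Power = 1.6 A × 120 V = 192 W = 0.192 kW
Peak energy = 0.192 kW × 3 h × 30 = 17.28 kWh
Off-peak energy = 0.192 kW × 0.5 h × 30 = 2.88 kWh
Cost = 17.28 × ₹6.4 + 2.88 × ₹4.0 = ₹110.592 + ₹11.52 = ₹122.11

₹122.11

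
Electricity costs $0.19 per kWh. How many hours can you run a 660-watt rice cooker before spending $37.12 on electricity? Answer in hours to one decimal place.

296.0 h

Energy available = $37.12 ÷ $0.19/kWh = 195.3684 kWh
Hours = 195.3684 kWh ÷ 0.66 kW = 296.0 h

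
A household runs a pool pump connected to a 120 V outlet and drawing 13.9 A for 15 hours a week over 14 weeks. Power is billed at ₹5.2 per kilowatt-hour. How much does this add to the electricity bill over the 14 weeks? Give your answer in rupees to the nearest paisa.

Power = 13.9 A × 120 V = 1668 W = 1.668 kW
Runtime = 15 h/week × 14 weeks = 210 h
Energy = 1.668 kW × 210 h = 350.28 kWh
Cost = 350.28 kWh × ₹5.2/kWh = ₹1821.46

₹1821.46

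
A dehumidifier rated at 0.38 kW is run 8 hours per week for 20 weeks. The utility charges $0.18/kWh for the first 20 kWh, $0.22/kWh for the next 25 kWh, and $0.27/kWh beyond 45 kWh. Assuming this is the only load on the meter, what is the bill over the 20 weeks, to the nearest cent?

Runtime = 8 h/week × 20 weeks = 160 h
Energy = 0.38 kW × 160 h = 60.8 kWh
Tier 1 (0–20 kWh): 20 × $0.18 = $3.6
Tier 2 (20–45 kWh): 25 × $0.22 = $5.5
Above 45 kWh: 15.8 × $0.27 = $4.266
Bill = $13.37

$13.37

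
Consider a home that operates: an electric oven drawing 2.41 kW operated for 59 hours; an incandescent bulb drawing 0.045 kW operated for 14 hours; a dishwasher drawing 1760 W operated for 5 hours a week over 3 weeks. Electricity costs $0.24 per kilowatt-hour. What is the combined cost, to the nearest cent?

$40.61

electric oven: 2.41 kW × 59 h = 142.19 kWh
incandescent bulb: 0.045 kW × 14 h = 0.63 kWh
dishwasher: Runtime = 5 h/week × 3 weeks = 15 h
dishwasher: 1.76 kW × 15 h = 26.4 kWh
Total energy = 169.22 kWh
Cost = 169.22 × $0.24 = $40.61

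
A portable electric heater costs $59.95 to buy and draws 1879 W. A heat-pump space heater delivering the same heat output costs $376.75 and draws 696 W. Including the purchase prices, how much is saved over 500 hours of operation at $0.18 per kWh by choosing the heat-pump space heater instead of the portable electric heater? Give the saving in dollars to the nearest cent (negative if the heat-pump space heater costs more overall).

-$210.33

portable electric heater: $59.95 + (1879/1000) kW × 500 h × $0.18 = $59.95 + $169.11 = $229.06
heat-pump space heater: $376.75 + (696/1000) kW × 500 h × $0.18 = $376.75 + $62.64 = $439.39
Saving = $229.06 − $439.39 = −$210.33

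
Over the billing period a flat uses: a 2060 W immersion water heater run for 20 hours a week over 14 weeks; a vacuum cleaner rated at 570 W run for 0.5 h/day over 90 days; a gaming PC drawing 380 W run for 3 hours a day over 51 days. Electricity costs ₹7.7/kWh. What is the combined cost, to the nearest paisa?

₹5086.54

immersion water heater: Runtime = 20 h/week × 14 weeks = 280 h
immersion water heater: 2.06 kW × 280 h = 576.8 kWh
vacuum cleaner: Runtime = 0.5 h/day × 90 days = 45 h
vacuum cleaner: 0.57 kW × 45 h = 25.65 kWh
gaming PC: Runtime = 3 h/day × 51 days = 153 h
gaming PC: 0.38 kW × 153 h = 58.14 kWh
Total energy = 660.59 kWh
Cost = 660.59 × ₹7.7 = ₹5086.54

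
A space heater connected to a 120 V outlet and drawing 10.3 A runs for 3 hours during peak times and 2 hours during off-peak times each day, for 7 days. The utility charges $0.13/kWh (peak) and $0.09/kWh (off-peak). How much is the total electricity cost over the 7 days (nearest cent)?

$4.93

Power = 10.3 A × 120 V = 1236 W = 1.236 kW
Peak energy = 1.236 kW × 3 h × 7 = 25.956 kWh
Off-peak energy = 1.236 kW × 2 h × 7 = 17.304 kWh
Cost = 25.956 × $0.13 + 17.304 × $0.09 = $3.37428 + $1.55736 = $4.93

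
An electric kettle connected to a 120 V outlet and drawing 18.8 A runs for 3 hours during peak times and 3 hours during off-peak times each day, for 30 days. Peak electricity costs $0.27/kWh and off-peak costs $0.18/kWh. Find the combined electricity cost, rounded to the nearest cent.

Power = 18.8 A × 120 V = 2256 W = 2.256 kW
Peak energy = 2.256 kW × 3 h × 30 = 203.04 kWh
Off-peak energy = 2.256 kW × 3 h × 30 = 203.04 kWh
Cost = 203.04 × $0.27 + 203.04 × $0.18 = $54.8208 + $36.5472 = $91.37

$91.37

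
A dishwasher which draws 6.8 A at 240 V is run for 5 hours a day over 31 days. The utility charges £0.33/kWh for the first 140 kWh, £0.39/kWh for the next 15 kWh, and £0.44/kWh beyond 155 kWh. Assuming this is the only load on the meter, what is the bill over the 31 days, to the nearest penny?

Power = 6.8 A × 240 V = 1632 W = 1.632 kW
Runtime = 5 h/day × 31 days = 155 h
Energy = 1.632 kW × 155 h = 252.96 kWh
Tier 1 (0–140 kWh): 140 × £0.33 = £46.2
Tier 2 (140–155 kWh): 15 × £0.39 = £5.85
Above 155 kWh: 97.96 × £0.44 = £43.1024
Bill = £95.15

£95.15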